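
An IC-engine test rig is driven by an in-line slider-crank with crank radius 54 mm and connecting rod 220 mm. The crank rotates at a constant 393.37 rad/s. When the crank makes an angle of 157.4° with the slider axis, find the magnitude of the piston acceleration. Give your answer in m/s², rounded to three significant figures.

ω = 393.4 rad/s
x(θ) = r cosθ + √(L² − r² sin²θ); with ω constant, a = ω²·d²x/dθ².
d²x/dθ² = −r cosθ − r²(cos2θ)/√u − r⁴ sin²2θ/(4u^{3/2}),  u = L² − r² sin²θ = 0.0479694 m².
Substituting r = 0.054 m, L = 0.22 m, θ = 157.4°: d²x/dθ² = +0.04037 m.
a = ω²·d²x/dθ² = (393.4)²·(+0.04037) = +6246.9 m/s²;  |a| = 6246.9 m/s².

6250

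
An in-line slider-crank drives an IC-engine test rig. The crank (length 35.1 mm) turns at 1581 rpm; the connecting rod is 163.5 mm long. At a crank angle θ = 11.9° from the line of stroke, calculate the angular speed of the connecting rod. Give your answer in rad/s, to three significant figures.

ω = 165.6 rad/s (converted from 1581 rpm).
The rod makes angle φ with the slider axis where L sinφ = r sinθ; differentiating, L cosφ·φ̇ = r ω cosθ.
L cosφ = √(L² − r² sin²θ) = 0.16334 m.
|ω_rod| = r ω |cosθ| / √(L² − r² sin²θ) = 0.0351·165.6·0.97851/0.16334 = 34.813 rad/s.

34.8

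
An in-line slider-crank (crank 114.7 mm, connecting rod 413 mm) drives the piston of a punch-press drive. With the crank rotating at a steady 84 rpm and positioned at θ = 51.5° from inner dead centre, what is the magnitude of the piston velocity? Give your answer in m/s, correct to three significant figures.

0.929

ω = 2π·84/60 = 8.796 rad/s
For an in-line slider-crank, x = r cosθ + √(L² − r² sin²θ), so v = −rω sinθ·[1 + r cosθ/√(L² − r² sin²θ)].
With r = 0.1147 m, L = 0.413 m, θ = 51.5°: √(L² − r² sin²θ) = 0.40313 m.
v = −0.1147·8.796·0.78261·[1 + 0.1147·0.62251/0.40313] = -0.92947 m/s.
|v| = 0.92947 m/s.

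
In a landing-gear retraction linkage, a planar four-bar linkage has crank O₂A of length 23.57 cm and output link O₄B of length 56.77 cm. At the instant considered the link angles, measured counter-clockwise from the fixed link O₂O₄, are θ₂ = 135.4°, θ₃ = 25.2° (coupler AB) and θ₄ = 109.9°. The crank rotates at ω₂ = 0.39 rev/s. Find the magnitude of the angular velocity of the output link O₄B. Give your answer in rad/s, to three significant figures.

ω₂ = 2.45 rad/s (from 0.39 rev/s).
Differentiating the loop-closure r₂e^{iθ₂}+r₃e^{iθ₃}=r₁+r₄e^{iθ₄} gives r₂ω₂e^{iθ₂}+r₃ω₃e^{iθ₃}=r₄ω₄e^{iθ₄}.
Eliminating the other unknown: ω₄ = r₂ω₂ sin(θ₂−θ₃) / [r₄ sin(θ₄−θ₃)].
Numerator sine = +0.93849; denominator sine = +0.99572.
Result = 0.2357·2.45·(+0.93849) / (0.5677·(+0.99572)) = +0.95891 rad/s; magnitude 0.95891 rad/s.

0.959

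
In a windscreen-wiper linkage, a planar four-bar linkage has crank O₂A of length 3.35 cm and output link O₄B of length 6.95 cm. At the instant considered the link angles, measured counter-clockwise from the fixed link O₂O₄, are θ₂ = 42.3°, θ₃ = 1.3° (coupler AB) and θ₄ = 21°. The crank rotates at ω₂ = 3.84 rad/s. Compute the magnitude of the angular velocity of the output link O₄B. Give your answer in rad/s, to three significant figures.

3.60

ω₂ = 3.84 rad/s
Differentiating the loop-closure r₂e^{iθ₂}+r₃e^{iθ₃}=r₁+r₄e^{iθ₄} gives r₂ω₂e^{iθ₂}+r₃ω₃e^{iθ₃}=r₄ω₄e^{iθ₄}.
Eliminating the other unknown: ω₄ = r₂ω₂ sin(θ₂−θ₃) / [r₄ sin(θ₄−θ₃)].
Numerator sine = +0.65606; denominator sine = +0.33710.
Result = 0.0335·3.84·(+0.65606) / (0.0695·(+0.33710)) = +3.6023 rad/s; magnitude 3.6023 rad/s.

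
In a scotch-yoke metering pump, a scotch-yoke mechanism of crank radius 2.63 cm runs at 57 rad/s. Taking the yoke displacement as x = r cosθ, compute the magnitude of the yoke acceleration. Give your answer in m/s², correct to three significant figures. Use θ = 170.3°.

ω = 57 rad/s
x = r cosθ ⇒ ẍ = −rω² cosθ (ω constant).
|a| = rω²|cosθ| = 0.0263·(57)²·|cos 170.3°| = 84.227 m/s².

84.2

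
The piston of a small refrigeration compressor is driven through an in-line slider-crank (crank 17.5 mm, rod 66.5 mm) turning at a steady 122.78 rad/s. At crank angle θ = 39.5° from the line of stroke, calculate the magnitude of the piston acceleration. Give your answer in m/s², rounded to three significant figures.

218

ω = 122.8 rad/s
x(θ) = r cosθ + √(L² − r² sin²θ); with ω constant, a = ω²·d²x/dθ².
d²x/dθ² = −r cosθ − r²(cos2θ)/√u − r⁴ sin²2θ/(4u^{3/2}),  u = L² − r² sin²θ = 0.00429834 m².
Substituting r = 0.0175 m, L = 0.0665 m, θ = 39.5°: d²x/dθ² = -0.014475 m.
a = ω²·d²x/dθ² = (122.8)²·(-0.014475) = -218.21 m/s²;  |a| = 218.21 m/s².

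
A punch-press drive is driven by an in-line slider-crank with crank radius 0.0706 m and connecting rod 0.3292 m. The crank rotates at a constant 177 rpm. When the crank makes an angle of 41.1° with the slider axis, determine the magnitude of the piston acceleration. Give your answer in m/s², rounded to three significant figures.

19.1

ω = 2π·177/60 = 18.54 rad/s
x(θ) = r cosθ + √(L² − r² sin²θ); with ω constant, a = ω²·d²x/dθ².
d²x/dθ² = −r cosθ − r²(cos2θ)/√u − r⁴ sin²2θ/(4u^{3/2}),  u = L² − r² sin²θ = 0.106219 m².
Substituting r = 0.0706 m, L = 0.3292 m, θ = 41.1°: d²x/dθ² = -0.055453 m.
a = ω²·d²x/dθ² = (18.54)²·(-0.055453) = -19.052 m/s²;  |a| = 19.052 m/s².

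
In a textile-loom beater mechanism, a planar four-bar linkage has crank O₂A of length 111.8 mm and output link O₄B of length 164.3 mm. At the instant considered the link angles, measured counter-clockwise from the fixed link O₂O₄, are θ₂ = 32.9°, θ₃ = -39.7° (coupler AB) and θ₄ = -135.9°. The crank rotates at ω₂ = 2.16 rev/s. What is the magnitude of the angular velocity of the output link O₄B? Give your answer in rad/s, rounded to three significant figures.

8.86

ω₂ = 13.57 rad/s (from 2.16 rev/s).
Differentiating the loop-closure r₂e^{iθ₂}+r₃e^{iθ₃}=r₁+r₄e^{iθ₄} gives r₂ω₂e^{iθ₂}+r₃ω₃e^{iθ₃}=r₄ω₄e^{iθ₄}.
Eliminating the other unknown: ω₄ = r₂ω₂ sin(θ₂−θ₃) / [r₄ sin(θ₄−θ₃)].
Numerator sine = +0.95424; denominator sine = -0.99415.
Result = 0.1118·13.57·(+0.95424) / (0.1643·(-0.99415)) = -8.8643 rad/s; magnitude 8.8643 rad/s.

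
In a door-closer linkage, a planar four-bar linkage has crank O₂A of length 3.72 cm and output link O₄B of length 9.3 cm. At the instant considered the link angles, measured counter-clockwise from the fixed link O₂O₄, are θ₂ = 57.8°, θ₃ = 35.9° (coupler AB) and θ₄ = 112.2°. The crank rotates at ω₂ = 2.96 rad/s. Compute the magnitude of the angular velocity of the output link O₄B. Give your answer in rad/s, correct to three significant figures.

ω₂ = 2.96 rad/s
Differentiating the loop-closure r₂e^{iθ₂}+r₃e^{iθ₃}=r₁+r₄e^{iθ₄} gives r₂ω₂e^{iθ₂}+r₃ω₃e^{iθ₃}=r₄ω₄e^{iθ₄}.
Eliminating the other unknown: ω₄ = r₂ω₂ sin(θ₂−θ₃) / [r₄ sin(θ₄−θ₃)].
Numerator sine = +0.37299; denominator sine = +0.97155.
Result = 0.0372·2.96·(+0.37299) / (0.093·(+0.97155)) = +0.45455 rad/s; magnitude 0.45455 rad/s.

0.455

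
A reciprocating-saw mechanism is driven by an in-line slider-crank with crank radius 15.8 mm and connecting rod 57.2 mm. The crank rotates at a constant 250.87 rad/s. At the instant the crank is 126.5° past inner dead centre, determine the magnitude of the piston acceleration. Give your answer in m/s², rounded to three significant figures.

ω = 250.9 rad/s
x(θ) = r cosθ + √(L² − r² sin²θ); with ω constant, a = ω²·d²x/dθ².
d²x/dθ² = −r cosθ − r²(cos2θ)/√u − r⁴ sin²2θ/(4u^{3/2}),  u = L² − r² sin²θ = 0.00311053 m².
Substituting r = 0.0158 m, L = 0.0572 m, θ = 126.5°: d²x/dθ² = +0.010625 m.
a = ω²·d²x/dθ² = (250.9)²·(+0.010625) = +668.68 m/s²;  |a| = 668.68 m/s².

669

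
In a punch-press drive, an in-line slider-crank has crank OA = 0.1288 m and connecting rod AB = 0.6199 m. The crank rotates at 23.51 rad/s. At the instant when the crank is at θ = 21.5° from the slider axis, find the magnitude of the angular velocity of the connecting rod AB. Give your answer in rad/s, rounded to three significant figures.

4.56

ω = 23.51 rad/s
The rod makes angle φ with the slider axis where L sinφ = r sinθ; differentiating, L cosφ·φ̇ = r ω cosθ.
L cosφ = √(L² − r² sin²θ) = 0.6181 m.
|ω_rod| = r ω |cosθ| / √(L² − r² sin²θ) = 0.1288·23.51·0.93042/0.6181 = 4.5581 rad/s.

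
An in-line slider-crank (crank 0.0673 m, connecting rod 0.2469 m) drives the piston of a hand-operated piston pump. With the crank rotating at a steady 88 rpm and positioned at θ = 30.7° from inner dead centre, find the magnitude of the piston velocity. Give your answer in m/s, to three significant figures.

ω = 2π·88/60 = 9.215 rad/s
For an in-line slider-crank, x = r cosθ + √(L² − r² sin²θ), so v = −rω sinθ·[1 + r cosθ/√(L² − r² sin²θ)].
With r = 0.0673 m, L = 0.2469 m, θ = 30.7°: √(L² − r² sin²θ) = 0.2445 m.
v = −0.0673·9.215·0.51054·[1 + 0.0673·0.85985/0.2445] = -0.39158 m/s.
|v| = 0.39158 m/s.

0.392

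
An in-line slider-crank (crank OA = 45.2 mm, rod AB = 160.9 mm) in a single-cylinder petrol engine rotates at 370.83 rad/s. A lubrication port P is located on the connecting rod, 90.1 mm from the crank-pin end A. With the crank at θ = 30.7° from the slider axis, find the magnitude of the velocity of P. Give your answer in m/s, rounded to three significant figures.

11.6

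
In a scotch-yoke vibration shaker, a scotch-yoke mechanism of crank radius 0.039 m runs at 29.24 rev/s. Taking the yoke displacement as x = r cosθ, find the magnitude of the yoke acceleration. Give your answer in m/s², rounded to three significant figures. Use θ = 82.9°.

ω = 183.7 rad/s (from 29.24 rev/s).
x = r cosθ ⇒ ẍ = −rω² cosθ (ω constant).
|a| = rω²|cosθ| = 0.039·(183.7)²·|cos 82.9°| = 162.71 m/s².

163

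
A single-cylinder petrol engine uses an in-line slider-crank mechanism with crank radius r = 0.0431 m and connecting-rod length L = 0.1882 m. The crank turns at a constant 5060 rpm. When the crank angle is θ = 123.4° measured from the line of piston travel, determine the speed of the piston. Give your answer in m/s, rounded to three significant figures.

ω = 2π·5060/60 = 529.9 rad/s
For an in-line slider-crank, x = r cosθ + √(L² − r² sin²θ), so v = −rω sinθ·[1 + r cosθ/√(L² − r² sin²θ)].
With r = 0.0431 m, L = 0.1882 m, θ = 123.4°: √(L² − r² sin²θ) = 0.18473 m.
v = −0.0431·529.9·0.83485·[1 + 0.0431·-0.55048/0.18473] = -16.617 m/s.
|v| = 16.617 m/s.

16.6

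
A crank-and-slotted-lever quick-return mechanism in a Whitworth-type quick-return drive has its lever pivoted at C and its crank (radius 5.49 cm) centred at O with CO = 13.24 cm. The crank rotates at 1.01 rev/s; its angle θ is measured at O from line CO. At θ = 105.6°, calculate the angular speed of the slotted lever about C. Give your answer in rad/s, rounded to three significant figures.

ω = 6.346 rad/s (from 1.01 rev/s).
Crank pin A relative to C: A = (d + r cosθ, r sinθ); lever angle φ = atan2(r sinθ, d + r cosθ).
Differentiating tanφ: φ̇ = rω(d cosθ + r)/(d² + r² + 2dr cosθ).
d² + r² + 2dr cosθ = |CA|² = 0.0166343 m²;  d cosθ + r = +0.019295 m.
|ω_lever| = |0.0549·6.346·+0.019295| / 0.0166343 = 0.40412 rad/s.

0.404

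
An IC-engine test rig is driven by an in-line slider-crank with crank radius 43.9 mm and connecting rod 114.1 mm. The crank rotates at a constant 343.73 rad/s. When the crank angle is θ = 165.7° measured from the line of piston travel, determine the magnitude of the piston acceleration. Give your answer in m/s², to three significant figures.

3250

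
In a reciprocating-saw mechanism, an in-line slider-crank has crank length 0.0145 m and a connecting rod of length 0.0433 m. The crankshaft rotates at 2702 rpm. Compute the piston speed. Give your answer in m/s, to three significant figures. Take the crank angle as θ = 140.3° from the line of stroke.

ω = 2π·2702/60 = 283 rad/s
For an in-line slider-crank, x = r cosθ + √(L² − r² sin²θ), so v = −rω sinθ·[1 + r cosθ/√(L² − r² sin²θ)].
With r = 0.0145 m, L = 0.0433 m, θ = 140.3°: √(L² − r² sin²θ) = 0.042298 m.
v = −0.0145·283·0.63877·[1 + 0.0145·-0.76940/0.042298] = -1.9295 m/s.
|v| = 1.9295 m/s.

1.93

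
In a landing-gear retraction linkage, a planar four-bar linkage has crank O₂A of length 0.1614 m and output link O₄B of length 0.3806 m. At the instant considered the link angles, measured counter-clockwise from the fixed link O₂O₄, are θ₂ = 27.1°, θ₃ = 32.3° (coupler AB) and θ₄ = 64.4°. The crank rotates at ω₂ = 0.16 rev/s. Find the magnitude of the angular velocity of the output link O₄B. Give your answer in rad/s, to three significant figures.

ω₂ = 1.005 rad/s (from 0.16 rev/s).
Differentiating the loop-closure r₂e^{iθ₂}+r₃e^{iθ₃}=r₁+r₄e^{iθ₄} gives r₂ω₂e^{iθ₂}+r₃ω₃e^{iθ₃}=r₄ω₄e^{iθ₄}.
Eliminating the other unknown: ω₄ = r₂ω₂ sin(θ₂−θ₃) / [r₄ sin(θ₄−θ₃)].
Numerator sine = -0.09063; denominator sine = +0.53140.
Result = 0.1614·1.005·(-0.09063) / (0.3806·(+0.53140)) = -0.072711 rad/s; magnitude 0.072711 rad/s.

0.0727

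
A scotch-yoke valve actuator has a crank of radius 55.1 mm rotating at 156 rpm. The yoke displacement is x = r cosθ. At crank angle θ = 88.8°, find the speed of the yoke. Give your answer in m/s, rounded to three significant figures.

ω = 16.34 rad/s (from 156 rpm).
x = r cosθ ⇒ ẋ = −rω sinθ.
|v| = rω|sinθ| = 0.0551·16.34·|sin 88.8°| = 0.89993 m/s.

0.900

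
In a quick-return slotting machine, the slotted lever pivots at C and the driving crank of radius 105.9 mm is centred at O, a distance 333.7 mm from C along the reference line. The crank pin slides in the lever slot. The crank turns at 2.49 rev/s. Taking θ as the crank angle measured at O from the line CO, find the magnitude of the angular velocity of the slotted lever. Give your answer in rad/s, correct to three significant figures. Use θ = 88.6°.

1.52

ω = 15.65 rad/s (from 2.49 rev/s).
Crank pin A relative to C: A = (d + r cosθ, r sinθ); lever angle φ = atan2(r sinθ, d + r cosθ).
Differentiating tanφ: φ̇ = rω(d cosθ + r)/(d² + r² + 2dr cosθ).
d² + r² + 2dr cosθ = |CA|² = 0.124297 m²;  d cosθ + r = +0.11405 m.
|ω_lever| = |0.1059·15.65·+0.11405| / 0.124297 = 1.5203 rad/s.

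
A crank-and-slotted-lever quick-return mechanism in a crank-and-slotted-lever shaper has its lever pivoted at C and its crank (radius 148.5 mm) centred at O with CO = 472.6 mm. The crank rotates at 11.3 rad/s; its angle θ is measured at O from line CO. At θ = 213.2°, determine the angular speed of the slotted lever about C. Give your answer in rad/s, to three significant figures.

3.24

ω = 11.3 rad/s
Crank pin A relative to C: A = (d + r cosθ, r sinθ); lever angle φ = atan2(r sinθ, d + r cosθ).
Differentiating tanφ: φ̇ = rω(d cosθ + r)/(d² + r² + 2dr cosθ).
d² + r² + 2dr cosθ = |CA|² = 0.127953 m²;  d cosθ + r = -0.24695 m.
|ω_lever| = |0.1485·11.3·-0.24695| / 0.127953 = 3.2387 rad/s.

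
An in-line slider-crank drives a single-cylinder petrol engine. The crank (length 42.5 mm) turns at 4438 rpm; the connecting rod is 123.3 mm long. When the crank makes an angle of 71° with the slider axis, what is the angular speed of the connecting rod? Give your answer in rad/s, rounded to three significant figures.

ω = 464.7 rad/s (converted from 4438 rpm).
The rod makes angle φ with the slider axis where L sinφ = r sinθ; differentiating, L cosφ·φ̇ = r ω cosθ.
L cosφ = √(L² − r² sin²θ) = 0.11657 m.
|ω_rod| = r ω |cosθ| / √(L² − r² sin²θ) = 0.0425·464.7·0.32557/0.11657 = 55.165 rad/s.

55.2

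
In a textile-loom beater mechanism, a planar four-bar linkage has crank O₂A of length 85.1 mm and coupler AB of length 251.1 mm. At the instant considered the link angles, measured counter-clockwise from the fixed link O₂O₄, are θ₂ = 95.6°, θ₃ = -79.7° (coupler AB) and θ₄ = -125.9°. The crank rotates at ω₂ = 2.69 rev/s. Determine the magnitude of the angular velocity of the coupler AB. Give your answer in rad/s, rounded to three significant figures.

ω₂ = 16.9 rad/s (from 2.69 rev/s).
Differentiating the loop-closure r₂e^{iθ₂}+r₃e^{iθ₃}=r₁+r₄e^{iθ₄} gives r₂ω₂e^{iθ₂}+r₃ω₃e^{iθ₃}=r₄ω₄e^{iθ₄}.
Eliminating the other unknown: ω₃ = r₂ω₂ sin(θ₄−θ₂) / [r₃ sin(θ₃−θ₄)].
Numerator sine = +0.66262; denominator sine = +0.72176.
Result = 0.0851·16.9·(+0.66262) / (0.2511·(+0.72176)) = +5.2588 rad/s; magnitude 5.2588 rad/s.

5.26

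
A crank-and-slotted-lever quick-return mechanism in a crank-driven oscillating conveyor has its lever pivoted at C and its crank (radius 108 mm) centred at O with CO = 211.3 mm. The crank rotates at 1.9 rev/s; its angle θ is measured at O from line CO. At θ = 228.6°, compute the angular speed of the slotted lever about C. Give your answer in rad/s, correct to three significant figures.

ω = 11.94 rad/s (from 1.9 rev/s).
Crank pin A relative to C: A = (d + r cosθ, r sinθ); lever angle φ = atan2(r sinθ, d + r cosθ).
Differentiating tanφ: φ̇ = rω(d cosθ + r)/(d² + r² + 2dr cosθ).
d² + r² + 2dr cosθ = |CA|² = 0.0261289 m²;  d cosθ + r = -0.031735 m.
|ω_lever| = |0.108·11.94·-0.031735| / 0.0261289 = 1.5659 rad/s.

1.57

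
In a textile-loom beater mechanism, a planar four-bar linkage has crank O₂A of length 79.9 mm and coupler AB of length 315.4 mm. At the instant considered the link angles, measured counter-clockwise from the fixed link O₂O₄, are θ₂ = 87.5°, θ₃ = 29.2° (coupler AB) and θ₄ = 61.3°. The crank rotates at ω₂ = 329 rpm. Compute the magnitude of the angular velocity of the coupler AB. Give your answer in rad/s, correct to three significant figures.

ω₂ = 34.45 rad/s (from 329 rpm).
Differentiating the loop-closure r₂e^{iθ₂}+r₃e^{iθ₃}=r₁+r₄e^{iθ₄} gives r₂ω₂e^{iθ₂}+r₃ω₃e^{iθ₃}=r₄ω₄e^{iθ₄}.
Eliminating the other unknown: ω₃ = r₂ω₂ sin(θ₄−θ₂) / [r₃ sin(θ₃−θ₄)].
Numerator sine = -0.44151; denominator sine = -0.53140.
Result = 0.0799·34.45·(-0.44151) / (0.3154·(-0.53140)) = +7.2515 rad/s; magnitude 7.2515 rad/s.

7.25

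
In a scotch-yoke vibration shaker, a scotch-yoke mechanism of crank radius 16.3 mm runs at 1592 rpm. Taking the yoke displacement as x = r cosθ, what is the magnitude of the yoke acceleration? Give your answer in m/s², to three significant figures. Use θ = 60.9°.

220

ω = 166.7 rad/s (from 1592 rpm).
x = r cosθ ⇒ ẍ = −rω² cosθ (ω constant).
|a| = rω²|cosθ| = 0.0163·(166.7)²·|cos 60.9°| = 220.33 m/s².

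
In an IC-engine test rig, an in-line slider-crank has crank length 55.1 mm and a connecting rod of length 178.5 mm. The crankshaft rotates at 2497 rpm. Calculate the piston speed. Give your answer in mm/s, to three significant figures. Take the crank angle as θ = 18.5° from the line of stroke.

ω = 2π·2497/60 = 261.5 rad/s
For an in-line slider-crank, x = r cosθ + √(L² − r² sin²θ), so v = −rω sinθ·[1 + r cosθ/√(L² − r² sin²θ)].
With r = 0.0551 m, L = 0.1785 m, θ = 18.5°: √(L² − r² sin²θ) = 0.17764 m.
v = −0.0551·261.5·0.31730·[1 + 0.0551·0.94832/0.17764] = -5.9164 m/s.
|v| = 5.9164 m/s = 5916.4 mm/s.

5920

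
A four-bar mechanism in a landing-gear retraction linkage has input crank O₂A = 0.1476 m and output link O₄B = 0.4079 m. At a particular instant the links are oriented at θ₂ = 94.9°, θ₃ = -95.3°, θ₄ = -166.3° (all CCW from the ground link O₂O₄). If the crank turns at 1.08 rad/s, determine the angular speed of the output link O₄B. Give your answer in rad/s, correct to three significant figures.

0.0732

ω₂ = 1.08 rad/s
Differentiating the loop-closure r₂e^{iθ₂}+r₃e^{iθ₃}=r₁+r₄e^{iθ₄} gives r₂ω₂e^{iθ₂}+r₃ω₃e^{iθ₃}=r₄ω₄e^{iθ₄}.
Eliminating the other unknown: ω₄ = r₂ω₂ sin(θ₂−θ₃) / [r₄ sin(θ₄−θ₃)].
Numerator sine = -0.17708; denominator sine = -0.94552.
Result = 0.1476·1.08·(-0.17708) / (0.4079·(-0.94552)) = +0.073193 rad/s; magnitude 0.073193 rad/s.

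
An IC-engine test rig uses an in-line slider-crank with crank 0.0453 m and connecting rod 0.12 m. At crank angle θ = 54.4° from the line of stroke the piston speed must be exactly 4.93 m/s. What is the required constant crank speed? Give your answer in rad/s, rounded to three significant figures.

For an in-line slider-crank, |v_piston| = rω|sinθ|·[1 + r cosθ/√(L² − r² sin²θ)].
With r = 0.0453 m, L = 0.12 m, θ = 54.4°: the bracketed kinematic factor |dx/dθ| = 0.045338 m.
ω = v/|dx/dθ| = 4.93/0.045338 = 108.74 rad/s.

109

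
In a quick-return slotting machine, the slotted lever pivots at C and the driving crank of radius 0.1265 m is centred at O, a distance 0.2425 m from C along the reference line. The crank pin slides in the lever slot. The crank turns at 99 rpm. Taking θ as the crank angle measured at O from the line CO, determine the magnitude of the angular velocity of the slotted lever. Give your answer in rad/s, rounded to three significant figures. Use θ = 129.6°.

1.03

ω = 10.37 rad/s (from 99 rpm).
Crank pin A relative to C: A = (d + r cosθ, r sinθ); lever angle φ = atan2(r sinθ, d + r cosθ).
Differentiating tanφ: φ̇ = rω(d cosθ + r)/(d² + r² + 2dr cosθ).
d² + r² + 2dr cosθ = |CA|² = 0.0357009 m²;  d cosθ + r = -0.028075 m.
|ω_lever| = |0.1265·10.37·-0.028075| / 0.0357009 = 1.0313 rad/s.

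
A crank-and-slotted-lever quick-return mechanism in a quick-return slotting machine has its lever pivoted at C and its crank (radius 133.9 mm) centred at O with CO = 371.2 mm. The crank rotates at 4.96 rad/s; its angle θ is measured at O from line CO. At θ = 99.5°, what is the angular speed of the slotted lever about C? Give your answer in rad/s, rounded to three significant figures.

0.346

ω = 4.96 rad/s
Crank pin A relative to C: A = (d + r cosθ, r sinθ); lever angle φ = atan2(r sinθ, d + r cosθ).
Differentiating tanφ: φ̇ = rω(d cosθ + r)/(d² + r² + 2dr cosθ).
d² + r² + 2dr cosθ = |CA|² = 0.139312 m²;  d cosθ + r = +0.072634 m.
|ω_lever| = |0.1339·4.96·+0.072634| / 0.139312 = 0.34627 rad/s.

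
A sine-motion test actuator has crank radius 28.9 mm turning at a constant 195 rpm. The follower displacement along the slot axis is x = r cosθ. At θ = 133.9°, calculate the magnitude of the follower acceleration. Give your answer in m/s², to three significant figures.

8.36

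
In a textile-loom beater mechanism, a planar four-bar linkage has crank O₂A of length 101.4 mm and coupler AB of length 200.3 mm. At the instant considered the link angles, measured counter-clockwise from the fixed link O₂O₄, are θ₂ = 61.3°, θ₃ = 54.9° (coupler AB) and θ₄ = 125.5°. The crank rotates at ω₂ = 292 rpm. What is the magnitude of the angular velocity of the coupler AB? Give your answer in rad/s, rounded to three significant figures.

14.8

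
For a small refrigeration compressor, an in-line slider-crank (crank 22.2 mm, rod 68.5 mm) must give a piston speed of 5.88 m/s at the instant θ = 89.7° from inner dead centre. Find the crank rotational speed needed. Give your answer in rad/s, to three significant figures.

For an in-line slider-crank, |v_piston| = rω|sinθ|·[1 + r cosθ/√(L² − r² sin²θ)].
With r = 0.0222 m, L = 0.0685 m, θ = 89.7°: the bracketed kinematic factor |dx/dθ| = 0.02224 m.
ω = v/|dx/dθ| = 5.88/0.02224 = 264.39 rad/s.

264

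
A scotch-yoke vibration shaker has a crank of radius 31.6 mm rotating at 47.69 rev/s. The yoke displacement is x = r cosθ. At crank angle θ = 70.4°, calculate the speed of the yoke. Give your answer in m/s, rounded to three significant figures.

8.92

ω = 299.6 rad/s (from 47.69 rev/s).
x = r cosθ ⇒ ẋ = −rω sinθ.
|v| = rω|sinθ| = 0.0316·299.6·|sin 70.4°| = 8.9201 m/s.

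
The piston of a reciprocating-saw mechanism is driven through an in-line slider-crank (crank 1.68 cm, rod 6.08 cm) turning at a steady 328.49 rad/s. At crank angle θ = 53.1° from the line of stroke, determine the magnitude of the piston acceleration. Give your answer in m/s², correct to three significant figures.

ω = 328.5 rad/s
x(θ) = r cosθ + √(L² − r² sin²θ); with ω constant, a = ω²·d²x/dθ².
d²x/dθ² = −r cosθ − r²(cos2θ)/√u − r⁴ sin²2θ/(4u^{3/2}),  u = L² − r² sin²θ = 0.00351615 m².
Substituting r = 0.0168 m, L = 0.0608 m, θ = 53.1°: d²x/dθ² = -0.0088472 m.
a = ω²·d²x/dθ² = (328.5)²·(-0.0088472) = -954.66 m/s²;  |a| = 954.66 m/s².

955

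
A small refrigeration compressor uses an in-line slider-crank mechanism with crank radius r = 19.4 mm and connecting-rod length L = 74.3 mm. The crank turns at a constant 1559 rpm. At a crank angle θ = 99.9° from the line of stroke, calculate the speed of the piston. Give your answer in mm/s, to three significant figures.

ω = 2π·1559/60 = 163.3 rad/s
For an in-line slider-crank, x = r cosθ + √(L² − r² sin²θ), so v = −rω sinθ·[1 + r cosθ/√(L² − r² sin²θ)].
With r = 0.0194 m, L = 0.0743 m, θ = 99.9°: √(L² − r² sin²θ) = 0.0718 m.
v = −0.0194·163.3·0.98511·[1 + 0.0194·-0.17193/0.0718] = -2.9751 m/s.
|v| = 2.9751 m/s = 2975.1 mm/s.

2980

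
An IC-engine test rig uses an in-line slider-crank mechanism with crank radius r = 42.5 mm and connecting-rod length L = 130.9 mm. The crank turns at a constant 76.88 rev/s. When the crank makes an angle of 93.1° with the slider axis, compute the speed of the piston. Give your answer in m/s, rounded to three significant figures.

20.1

ω = 2π·76.9 = 483.1 rad/s
For an in-line slider-crank, x = r cosθ + √(L² − r² sin²θ), so v = −rω sinθ·[1 + r cosθ/√(L² − r² sin²θ)].
With r = 0.0425 m, L = 0.1309 m, θ = 93.1°: √(L² − r² sin²θ) = 0.12383 m.
v = −0.0425·483.1·0.99854·[1 + 0.0425·-0.05408/0.12383] = -20.119 m/s.
|v| = 20.119 m/s.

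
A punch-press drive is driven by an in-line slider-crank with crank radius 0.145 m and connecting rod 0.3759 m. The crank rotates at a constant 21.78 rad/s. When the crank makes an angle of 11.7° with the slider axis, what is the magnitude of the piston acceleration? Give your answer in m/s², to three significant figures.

ω = 21.78 rad/s
x(θ) = r cosθ + √(L² − r² sin²θ); with ω constant, a = ω²·d²x/dθ².
d²x/dθ² = −r cosθ − r²(cos2θ)/√u − r⁴ sin²2θ/(4u^{3/2}),  u = L² − r² sin²θ = 0.140436 m².
Substituting r = 0.145 m, L = 0.3759 m, θ = 11.7°: d²x/dθ² = -0.19381 m.
a = ω²·d²x/dθ² = (21.78)²·(-0.19381) = -91.937 m/s²;  |a| = 91.937 m/s².

91.9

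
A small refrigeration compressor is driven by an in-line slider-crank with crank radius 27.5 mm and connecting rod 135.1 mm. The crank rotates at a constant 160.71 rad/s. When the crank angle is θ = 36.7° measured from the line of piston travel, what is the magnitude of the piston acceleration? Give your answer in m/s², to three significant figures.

ω = 160.7 rad/s
x(θ) = r cosθ + √(L² − r² sin²θ); with ω constant, a = ω²·d²x/dθ².
d²x/dθ² = −r cosθ − r²(cos2θ)/√u − r⁴ sin²2θ/(4u^{3/2}),  u = L² − r² sin²θ = 0.0179819 m².
Substituting r = 0.0275 m, L = 0.1351 m, θ = 36.7°: d²x/dθ² = -0.023714 m.
a = ω²·d²x/dθ² = (160.7)²·(-0.023714) = -612.49 m/s²;  |a| = 612.49 m/s².

612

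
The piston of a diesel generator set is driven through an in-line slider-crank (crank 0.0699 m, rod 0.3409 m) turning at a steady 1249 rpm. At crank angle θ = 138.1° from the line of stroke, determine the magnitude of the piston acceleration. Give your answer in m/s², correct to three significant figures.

ω = 2π·1249/60 = 130.8 rad/s
x(θ) = r cosθ + √(L² − r² sin²θ); with ω constant, a = ω²·d²x/dθ².
d²x/dθ² = −r cosθ − r²(cos2θ)/√u − r⁴ sin²2θ/(4u^{3/2}),  u = L² − r² sin²θ = 0.114034 m².
Substituting r = 0.0699 m, L = 0.3409 m, θ = 138.1°: d²x/dθ² = +0.050312 m.
a = ω²·d²x/dθ² = (130.8)²·(+0.050312) = +860.7 m/s²;  |a| = 860.7 m/s².

861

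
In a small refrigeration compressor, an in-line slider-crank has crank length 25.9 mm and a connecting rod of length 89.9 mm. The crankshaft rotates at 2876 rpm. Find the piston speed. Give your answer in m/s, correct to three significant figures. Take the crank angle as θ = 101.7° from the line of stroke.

7.17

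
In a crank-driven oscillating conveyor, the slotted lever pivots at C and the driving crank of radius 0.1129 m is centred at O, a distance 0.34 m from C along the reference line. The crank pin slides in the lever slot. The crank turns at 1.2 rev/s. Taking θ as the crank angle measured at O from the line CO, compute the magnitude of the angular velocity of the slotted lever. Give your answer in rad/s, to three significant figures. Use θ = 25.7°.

1.81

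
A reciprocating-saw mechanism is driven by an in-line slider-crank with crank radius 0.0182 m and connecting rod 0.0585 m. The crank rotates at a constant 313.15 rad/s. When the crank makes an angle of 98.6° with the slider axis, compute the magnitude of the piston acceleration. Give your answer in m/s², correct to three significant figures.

ω = 313.1 rad/s
x(θ) = r cosθ + √(L² − r² sin²θ); with ω constant, a = ω²·d²x/dθ².
d²x/dθ² = −r cosθ − r²(cos2θ)/√u − r⁴ sin²2θ/(4u^{3/2}),  u = L² − r² sin²θ = 0.00309842 m².
Substituting r = 0.0182 m, L = 0.0585 m, θ = 98.6°: d²x/dθ² = +0.0083923 m.
a = ω²·d²x/dθ² = (313.1)²·(+0.0083923) = +822.97 m/s²;  |a| = 822.97 m/s².

823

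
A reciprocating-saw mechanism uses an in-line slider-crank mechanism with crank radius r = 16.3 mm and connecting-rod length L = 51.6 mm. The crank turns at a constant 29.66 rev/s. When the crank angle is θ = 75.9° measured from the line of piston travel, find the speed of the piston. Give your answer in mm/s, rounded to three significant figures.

ω = 2π·29.7 = 186.4 rad/s
For an in-line slider-crank, x = r cosθ + √(L² − r² sin²θ), so v = −rω sinθ·[1 + r cosθ/√(L² − r² sin²θ)].
With r = 0.0163 m, L = 0.0516 m, θ = 75.9°: √(L² − r² sin²θ) = 0.049119 m.
v = −0.0163·186.4·0.96987·[1 + 0.0163·0.24362/0.049119] = -3.1843 m/s.
|v| = 3.1843 m/s = 3184.3 mm/s.

3180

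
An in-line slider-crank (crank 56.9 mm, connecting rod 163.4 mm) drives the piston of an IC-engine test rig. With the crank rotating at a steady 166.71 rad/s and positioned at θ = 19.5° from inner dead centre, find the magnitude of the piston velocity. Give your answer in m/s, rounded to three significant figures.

4.21

ω = 166.7 rad/s
For an in-line slider-crank, x = r cosθ + √(L² − r² sin²θ), so v = −rω sinθ·[1 + r cosθ/√(L² − r² sin²θ)].
With r = 0.0569 m, L = 0.1634 m, θ = 19.5°: √(L² − r² sin²θ) = 0.16229 m.
v = −0.0569·166.7·0.33381·[1 + 0.0569·0.94264/0.16229] = -4.2129 m/s.
|v| = 4.2129 m/s.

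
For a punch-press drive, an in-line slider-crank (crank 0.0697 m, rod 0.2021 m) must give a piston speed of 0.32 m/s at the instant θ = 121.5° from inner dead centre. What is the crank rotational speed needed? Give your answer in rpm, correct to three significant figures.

63.4

For an in-line slider-crank, |v_piston| = rω|sinθ|·[1 + r cosθ/√(L² − r² sin²θ)].
With r = 0.0697 m, L = 0.2021 m, θ = 121.5°: the bracketed kinematic factor |dx/dθ| = 0.048225 m.
ω = v/|dx/dθ| = 0.32/0.048225 = 6.6356 rad/s.
N = 60ω/(2π) = 63.365 rpm.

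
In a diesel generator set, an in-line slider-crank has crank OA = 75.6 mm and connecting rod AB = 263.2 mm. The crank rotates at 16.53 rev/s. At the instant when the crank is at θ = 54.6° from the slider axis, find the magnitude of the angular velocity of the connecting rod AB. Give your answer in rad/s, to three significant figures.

17.8

ω = 103.9 rad/s (converted from 16.53 rev/s).
The rod makes angle φ with the slider axis where L sinφ = r sinθ; differentiating, L cosφ·φ̇ = r ω cosθ.
L cosφ = √(L² − r² sin²θ) = 0.25588 m.
|ω_rod| = r ω |cosθ| / √(L² − r² sin²θ) = 0.0756·103.9·0.57928/0.25588 = 17.775 rad/s.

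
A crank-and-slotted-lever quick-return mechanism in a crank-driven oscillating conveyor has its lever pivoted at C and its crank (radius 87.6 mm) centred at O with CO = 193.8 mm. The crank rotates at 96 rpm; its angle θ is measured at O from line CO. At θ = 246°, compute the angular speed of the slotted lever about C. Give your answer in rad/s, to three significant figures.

ω = 10.05 rad/s (from 96 rpm).
Crank pin A relative to C: A = (d + r cosθ, r sinθ); lever angle φ = atan2(r sinθ, d + r cosθ).
Differentiating tanφ: φ̇ = rω(d cosθ + r)/(d² + r² + 2dr cosθ).
d² + r² + 2dr cosθ = |CA|² = 0.031422 m²;  d cosθ + r = +0.0087744 m.
|ω_lever| = |0.0876·10.05·+0.0087744| / 0.031422 = 0.24592 rad/s.

0.246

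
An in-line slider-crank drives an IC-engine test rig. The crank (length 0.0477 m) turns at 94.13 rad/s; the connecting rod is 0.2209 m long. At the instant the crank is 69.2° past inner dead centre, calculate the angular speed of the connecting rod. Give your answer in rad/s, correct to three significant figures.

ω = 94.13 rad/s
The rod makes angle φ with the slider axis where L sinφ = r sinθ; differentiating, L cosφ·φ̇ = r ω cosθ.
L cosφ = √(L² − r² sin²θ) = 0.21635 m.
|ω_rod| = r ω |cosθ| / √(L² − r² sin²θ) = 0.0477·94.13·0.35511/0.21635 = 7.3696 rad/s.

7.37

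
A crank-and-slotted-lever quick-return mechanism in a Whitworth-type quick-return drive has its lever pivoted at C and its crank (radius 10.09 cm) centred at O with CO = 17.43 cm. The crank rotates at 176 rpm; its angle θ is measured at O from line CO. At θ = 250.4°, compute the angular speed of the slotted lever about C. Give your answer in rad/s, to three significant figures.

2.74

ω = 18.43 rad/s (from 176 rpm).
Crank pin A relative to C: A = (d + r cosθ, r sinθ); lever angle φ = atan2(r sinθ, d + r cosθ).
Differentiating tanφ: φ̇ = rω(d cosθ + r)/(d² + r² + 2dr cosθ).
d² + r² + 2dr cosθ = |CA|² = 0.0287622 m²;  d cosθ + r = +0.042431 m.
|ω_lever| = |0.1009·18.43·+0.042431| / 0.0287622 = 2.7434 rad/s.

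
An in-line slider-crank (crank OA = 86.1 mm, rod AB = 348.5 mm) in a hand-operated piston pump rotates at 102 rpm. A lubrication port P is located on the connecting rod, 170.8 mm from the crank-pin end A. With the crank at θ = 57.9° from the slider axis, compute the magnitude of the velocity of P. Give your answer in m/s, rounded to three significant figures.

ω = 10.68 rad/s.  Crank-pin speed |V_A| = rω = 0.91967 m/s, perpendicular to OA.
Rod angle: sinφ = −(r/L) sinθ ⇒ φ = -12.081°; ω_rod = −rω cosθ/√(L²−r²sin²θ) = -1.4341 rad/s.
V_P = V_A + ω_rod × AP, with AP = 0.1708 m along the rod.
Components: V_Px = −rω sinθ − a·ω_rod·sinφ = -0.83034 m/s;  V_Py = rω cosθ + a·ω_rod·cosφ = +0.24919 m/s.
|V_P| = √(V_Px² + V_Py²) = 0.86692 m/s.

0.867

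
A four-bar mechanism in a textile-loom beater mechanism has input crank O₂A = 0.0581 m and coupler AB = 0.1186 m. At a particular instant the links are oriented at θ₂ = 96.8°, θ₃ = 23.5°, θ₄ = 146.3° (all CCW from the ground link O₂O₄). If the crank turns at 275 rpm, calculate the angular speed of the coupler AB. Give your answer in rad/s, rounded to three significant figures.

ω₂ = 28.8 rad/s (from 275 rpm).
Differentiating the loop-closure r₂e^{iθ₂}+r₃e^{iθ₃}=r₁+r₄e^{iθ₄} gives r₂ω₂e^{iθ₂}+r₃ω₃e^{iθ₃}=r₄ω₄e^{iθ₄}.
Eliminating the other unknown: ω₃ = r₂ω₂ sin(θ₄−θ₂) / [r₃ sin(θ₃−θ₄)].
Numerator sine = +0.76041; denominator sine = -0.84057.
Result = 0.0581·28.8·(+0.76041) / (0.1186·(-0.84057)) = -12.762 rad/s; magnitude 12.762 rad/s.

12.8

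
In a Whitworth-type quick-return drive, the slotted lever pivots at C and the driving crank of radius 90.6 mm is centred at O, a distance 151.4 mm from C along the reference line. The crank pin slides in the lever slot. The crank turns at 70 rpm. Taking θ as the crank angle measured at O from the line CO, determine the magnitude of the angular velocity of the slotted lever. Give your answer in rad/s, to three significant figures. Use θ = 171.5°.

ω = 7.33 rad/s (from 70 rpm).
Crank pin A relative to C: A = (d + r cosθ, r sinθ); lever angle φ = atan2(r sinθ, d + r cosθ).
Differentiating tanφ: φ̇ = rω(d cosθ + r)/(d² + r² + 2dr cosθ).
d² + r² + 2dr cosθ = |CA|² = 0.00399798 m²;  d cosθ + r = -0.059137 m.
|ω_lever| = |0.0906·7.33·-0.059137| / 0.00399798 = 9.8237 rad/s.

9.82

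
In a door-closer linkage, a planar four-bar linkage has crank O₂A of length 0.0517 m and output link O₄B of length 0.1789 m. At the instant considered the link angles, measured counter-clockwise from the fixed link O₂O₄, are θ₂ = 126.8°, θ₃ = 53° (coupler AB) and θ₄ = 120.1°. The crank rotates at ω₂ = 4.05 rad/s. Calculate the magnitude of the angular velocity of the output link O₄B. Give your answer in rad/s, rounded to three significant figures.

1.22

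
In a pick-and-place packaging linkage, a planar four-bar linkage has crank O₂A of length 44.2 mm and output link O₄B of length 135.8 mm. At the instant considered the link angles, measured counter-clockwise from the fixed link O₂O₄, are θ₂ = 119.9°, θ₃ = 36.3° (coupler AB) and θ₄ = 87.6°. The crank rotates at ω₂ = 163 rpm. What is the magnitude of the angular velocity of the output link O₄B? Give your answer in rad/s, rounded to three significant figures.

7.07

ω₂ = 17.07 rad/s (from 163 rpm).
Differentiating the loop-closure r₂e^{iθ₂}+r₃e^{iθ₃}=r₁+r₄e^{iθ₄} gives r₂ω₂e^{iθ₂}+r₃ω₃e^{iθ₃}=r₄ω₄e^{iθ₄}.
Eliminating the other unknown: ω₄ = r₂ω₂ sin(θ₂−θ₃) / [r₄ sin(θ₄−θ₃)].
Numerator sine = +0.99377; denominator sine = +0.78043.
Result = 0.0442·17.07·(+0.99377) / (0.1358·(+0.78043)) = +7.0744 rad/s; magnitude 7.0744 rad/s.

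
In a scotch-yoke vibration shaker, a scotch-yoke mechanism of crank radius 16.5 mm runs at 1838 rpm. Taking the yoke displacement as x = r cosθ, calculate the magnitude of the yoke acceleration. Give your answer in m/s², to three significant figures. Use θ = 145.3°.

ω = 192.5 rad/s (from 1838 rpm).
x = r cosθ ⇒ ẍ = −rω² cosθ (ω constant).
|a| = rω²|cosθ| = 0.0165·(192.5)²·|cos 145.3°| = 502.55 m/s².

503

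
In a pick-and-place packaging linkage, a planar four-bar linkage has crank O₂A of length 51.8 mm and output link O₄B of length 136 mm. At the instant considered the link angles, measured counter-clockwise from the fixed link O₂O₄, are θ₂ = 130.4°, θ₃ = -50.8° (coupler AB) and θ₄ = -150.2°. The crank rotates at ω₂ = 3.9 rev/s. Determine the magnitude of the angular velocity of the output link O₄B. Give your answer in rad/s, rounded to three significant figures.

0.198

ω₂ = 24.5 rad/s (from 3.9 rev/s).
Differentiating the loop-closure r₂e^{iθ₂}+r₃e^{iθ₃}=r₁+r₄e^{iθ₄} gives r₂ω₂e^{iθ₂}+r₃ω₃e^{iθ₃}=r₄ω₄e^{iθ₄}.
Eliminating the other unknown: ω₄ = r₂ω₂ sin(θ₂−θ₃) / [r₄ sin(θ₄−θ₃)].
Numerator sine = -0.02094; denominator sine = -0.98657.
Result = 0.0518·24.5·(-0.02094) / (0.136·(-0.98657)) = +0.19812 rad/s; magnitude 0.19812 rad/s.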